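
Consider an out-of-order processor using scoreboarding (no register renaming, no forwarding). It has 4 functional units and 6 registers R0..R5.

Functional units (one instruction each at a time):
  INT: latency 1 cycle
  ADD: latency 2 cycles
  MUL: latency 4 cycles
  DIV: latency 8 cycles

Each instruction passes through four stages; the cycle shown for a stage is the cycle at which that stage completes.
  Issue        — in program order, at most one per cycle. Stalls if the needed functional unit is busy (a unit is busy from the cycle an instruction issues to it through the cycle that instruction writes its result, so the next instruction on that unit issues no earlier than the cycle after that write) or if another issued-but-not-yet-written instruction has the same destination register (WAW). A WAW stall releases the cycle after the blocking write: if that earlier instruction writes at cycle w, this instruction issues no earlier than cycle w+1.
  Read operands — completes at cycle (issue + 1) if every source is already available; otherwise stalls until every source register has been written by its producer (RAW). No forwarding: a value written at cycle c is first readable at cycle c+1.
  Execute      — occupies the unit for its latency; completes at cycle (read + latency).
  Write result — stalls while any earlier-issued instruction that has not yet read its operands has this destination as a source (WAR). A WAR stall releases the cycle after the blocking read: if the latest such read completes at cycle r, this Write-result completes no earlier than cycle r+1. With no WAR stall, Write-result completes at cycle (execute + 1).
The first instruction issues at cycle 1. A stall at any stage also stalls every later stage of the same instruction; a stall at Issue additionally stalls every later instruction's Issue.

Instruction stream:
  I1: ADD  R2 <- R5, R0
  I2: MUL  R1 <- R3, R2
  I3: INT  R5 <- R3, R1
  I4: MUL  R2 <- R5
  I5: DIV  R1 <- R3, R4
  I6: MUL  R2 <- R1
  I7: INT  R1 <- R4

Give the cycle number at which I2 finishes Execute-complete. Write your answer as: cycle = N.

cycle = 10

c1: I1 dispatched to ADD
c2: I1 operands ready; I2 dispatched to MUL
c3: I3 dispatched to INT
c4: I1 complete
c5: R2←I1
c6: I2 operands ready
c10: I2 complete
c11: R1←I2
c12: I3 operands ready; I4 dispatched to MUL
c13: I3 complete; I5 dispatched to DIV
c14: R5←I3; I5 operands ready
c15: I4 operands ready
c19: I4 complete
c20: R2←I4
c21: I6 dispatched to MUL
c22: I5 complete
c23: R1←I5
c24: I6 operands ready; I7 dispatched to INT
c25: I7 operands ready
c26: I7 complete
c27: R1←I7
c28: I6 complete
c29: R2←I6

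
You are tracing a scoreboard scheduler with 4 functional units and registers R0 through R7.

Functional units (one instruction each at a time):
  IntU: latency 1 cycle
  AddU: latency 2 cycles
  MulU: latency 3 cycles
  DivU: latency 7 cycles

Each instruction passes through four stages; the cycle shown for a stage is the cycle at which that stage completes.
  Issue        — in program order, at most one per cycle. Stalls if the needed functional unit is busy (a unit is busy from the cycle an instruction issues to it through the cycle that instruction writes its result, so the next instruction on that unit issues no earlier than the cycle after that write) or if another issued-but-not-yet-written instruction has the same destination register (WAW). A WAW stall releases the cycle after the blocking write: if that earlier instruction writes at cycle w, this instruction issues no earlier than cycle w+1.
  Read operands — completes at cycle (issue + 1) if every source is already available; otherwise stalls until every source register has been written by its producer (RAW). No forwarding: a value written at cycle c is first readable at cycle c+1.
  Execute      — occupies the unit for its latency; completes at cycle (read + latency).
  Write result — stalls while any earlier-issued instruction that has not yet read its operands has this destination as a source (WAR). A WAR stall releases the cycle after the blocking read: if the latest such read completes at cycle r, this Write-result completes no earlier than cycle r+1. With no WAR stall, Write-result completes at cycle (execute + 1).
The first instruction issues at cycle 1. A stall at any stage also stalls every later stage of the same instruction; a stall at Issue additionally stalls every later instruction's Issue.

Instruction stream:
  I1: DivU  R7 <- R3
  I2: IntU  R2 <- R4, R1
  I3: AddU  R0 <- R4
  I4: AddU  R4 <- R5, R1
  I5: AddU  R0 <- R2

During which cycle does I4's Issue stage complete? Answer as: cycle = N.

[I1] 1/2/9/10
[I2] 2/3/4/5
[I3] 3/4/6/7
[I4] 8/9/11/12  (struct: AddU busy until I3 writes@7)
[I5] 13/14/16/17  (struct: AddU busy until I4 writes@12)

cycle = 8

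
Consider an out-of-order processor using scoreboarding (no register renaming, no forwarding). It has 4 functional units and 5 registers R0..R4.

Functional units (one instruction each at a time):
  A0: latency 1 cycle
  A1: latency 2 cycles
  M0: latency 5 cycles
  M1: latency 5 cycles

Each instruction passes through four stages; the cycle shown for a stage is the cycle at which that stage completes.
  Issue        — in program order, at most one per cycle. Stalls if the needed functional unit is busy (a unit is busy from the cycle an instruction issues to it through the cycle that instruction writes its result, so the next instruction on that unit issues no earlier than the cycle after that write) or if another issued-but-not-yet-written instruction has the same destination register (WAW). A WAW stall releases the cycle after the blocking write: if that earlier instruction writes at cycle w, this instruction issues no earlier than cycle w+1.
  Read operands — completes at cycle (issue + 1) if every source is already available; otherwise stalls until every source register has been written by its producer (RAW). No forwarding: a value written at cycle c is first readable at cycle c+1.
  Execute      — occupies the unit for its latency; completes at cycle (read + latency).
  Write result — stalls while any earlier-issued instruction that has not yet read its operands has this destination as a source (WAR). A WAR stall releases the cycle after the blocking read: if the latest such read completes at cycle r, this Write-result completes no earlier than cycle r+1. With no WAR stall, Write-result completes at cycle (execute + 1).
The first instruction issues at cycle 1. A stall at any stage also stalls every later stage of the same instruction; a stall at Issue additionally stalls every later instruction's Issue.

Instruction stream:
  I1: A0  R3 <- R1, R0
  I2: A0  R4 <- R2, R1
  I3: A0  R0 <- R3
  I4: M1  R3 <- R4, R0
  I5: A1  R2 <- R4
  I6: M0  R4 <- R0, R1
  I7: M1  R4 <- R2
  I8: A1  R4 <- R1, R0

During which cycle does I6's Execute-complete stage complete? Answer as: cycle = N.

cycle = 18

cycle 1: I1→A0
cycle 2: I1 RO
cycle 3: I1 EX
cycle 4: I1 WR R3
cycle 5: I2→A0
cycle 6: I2 RO
cycle 7: I2 EX
cycle 8: I2 WR R4
cycle 9: I3→A0
cycle 10: I3 RO · I4→M1
cycle 11: I3 EX · I5→A1
cycle 12: I3 WR R0 · I5 RO · I6→M0
cycle 13: I4 RO · I6 RO
cycle 14: I5 EX
cycle 15: I5 WR R2
cycle 18: I4 EX · I6 EX
cycle 19: I4 WR R3 · I6 WR R4
cycle 20: I7→M1
cycle 21: I7 RO
cycle 26: I7 EX
cycle 27: I7 WR R4
cycle 28: I8→A1
cycle 29: I8 RO
cycle 31: I8 EX
cycle 32: I8 WR R4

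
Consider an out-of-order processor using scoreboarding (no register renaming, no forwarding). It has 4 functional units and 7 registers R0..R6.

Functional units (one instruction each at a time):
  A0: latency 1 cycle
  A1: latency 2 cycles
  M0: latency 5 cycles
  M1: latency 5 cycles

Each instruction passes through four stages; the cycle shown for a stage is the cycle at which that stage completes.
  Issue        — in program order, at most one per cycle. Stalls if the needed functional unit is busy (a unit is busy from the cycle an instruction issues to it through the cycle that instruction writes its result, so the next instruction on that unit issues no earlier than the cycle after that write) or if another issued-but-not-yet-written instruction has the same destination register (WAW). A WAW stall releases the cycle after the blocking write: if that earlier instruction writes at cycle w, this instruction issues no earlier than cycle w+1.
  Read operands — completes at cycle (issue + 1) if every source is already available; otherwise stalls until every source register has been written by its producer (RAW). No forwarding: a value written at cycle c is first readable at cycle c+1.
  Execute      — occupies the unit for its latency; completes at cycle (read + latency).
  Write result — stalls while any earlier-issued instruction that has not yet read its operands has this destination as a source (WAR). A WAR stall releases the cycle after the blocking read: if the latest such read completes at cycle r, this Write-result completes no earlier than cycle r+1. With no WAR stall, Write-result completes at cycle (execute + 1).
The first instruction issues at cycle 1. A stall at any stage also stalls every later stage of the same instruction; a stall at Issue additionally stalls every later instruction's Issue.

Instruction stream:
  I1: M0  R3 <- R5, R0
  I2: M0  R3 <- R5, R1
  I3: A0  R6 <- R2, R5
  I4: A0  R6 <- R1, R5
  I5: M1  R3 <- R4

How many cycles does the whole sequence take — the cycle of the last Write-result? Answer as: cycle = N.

cycle = 24

I1: IS=1 RO=2 EX=7 WR=8
I2: IS=9 RO=10 EX=15 WR=16  [struct: M0 busy until I1 writes@8]
I3: IS=10 RO=11 EX=12 WR=13
I4: IS=14 RO=15 EX=16 WR=17  [struct: A0 busy until I3 writes@13]
I5: IS=17 RO=18 EX=23 WR=24  [WAW R3: wait I2 write@16]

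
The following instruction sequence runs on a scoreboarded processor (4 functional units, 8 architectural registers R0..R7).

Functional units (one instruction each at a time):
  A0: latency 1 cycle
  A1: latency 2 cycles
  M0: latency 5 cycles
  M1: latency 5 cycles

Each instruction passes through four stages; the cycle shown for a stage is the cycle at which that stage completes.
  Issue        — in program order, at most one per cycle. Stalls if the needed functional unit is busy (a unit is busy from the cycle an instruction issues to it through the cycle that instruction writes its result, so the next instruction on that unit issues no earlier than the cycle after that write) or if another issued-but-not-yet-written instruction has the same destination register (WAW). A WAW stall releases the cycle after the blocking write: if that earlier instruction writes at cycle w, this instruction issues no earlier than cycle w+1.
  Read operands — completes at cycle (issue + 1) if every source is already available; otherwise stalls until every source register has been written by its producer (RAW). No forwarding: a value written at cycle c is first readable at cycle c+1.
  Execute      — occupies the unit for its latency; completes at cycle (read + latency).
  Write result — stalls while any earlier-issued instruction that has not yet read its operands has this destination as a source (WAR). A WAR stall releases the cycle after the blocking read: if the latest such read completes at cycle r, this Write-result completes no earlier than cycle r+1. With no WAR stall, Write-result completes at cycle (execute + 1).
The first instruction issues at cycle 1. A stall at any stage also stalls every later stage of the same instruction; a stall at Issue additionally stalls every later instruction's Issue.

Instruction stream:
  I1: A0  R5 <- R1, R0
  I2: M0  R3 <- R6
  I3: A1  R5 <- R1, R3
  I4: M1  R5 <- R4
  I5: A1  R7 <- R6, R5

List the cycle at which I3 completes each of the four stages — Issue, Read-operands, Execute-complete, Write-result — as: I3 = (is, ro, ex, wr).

I3 = (5, 10, 12, 13)

I1 -> (1, 2, 3, 4)
I2 -> (2, 3, 8, 9)
I3 -> (5, 10, 12, 13)  // WAW R5: wait I1 write@4, RAW R3: wait I2 write@9
I4 -> (14, 15, 20, 21)  // WAW R5: wait I3 write@13
I5 -> (15, 22, 24, 25)  // RAW R5: wait I4 write@21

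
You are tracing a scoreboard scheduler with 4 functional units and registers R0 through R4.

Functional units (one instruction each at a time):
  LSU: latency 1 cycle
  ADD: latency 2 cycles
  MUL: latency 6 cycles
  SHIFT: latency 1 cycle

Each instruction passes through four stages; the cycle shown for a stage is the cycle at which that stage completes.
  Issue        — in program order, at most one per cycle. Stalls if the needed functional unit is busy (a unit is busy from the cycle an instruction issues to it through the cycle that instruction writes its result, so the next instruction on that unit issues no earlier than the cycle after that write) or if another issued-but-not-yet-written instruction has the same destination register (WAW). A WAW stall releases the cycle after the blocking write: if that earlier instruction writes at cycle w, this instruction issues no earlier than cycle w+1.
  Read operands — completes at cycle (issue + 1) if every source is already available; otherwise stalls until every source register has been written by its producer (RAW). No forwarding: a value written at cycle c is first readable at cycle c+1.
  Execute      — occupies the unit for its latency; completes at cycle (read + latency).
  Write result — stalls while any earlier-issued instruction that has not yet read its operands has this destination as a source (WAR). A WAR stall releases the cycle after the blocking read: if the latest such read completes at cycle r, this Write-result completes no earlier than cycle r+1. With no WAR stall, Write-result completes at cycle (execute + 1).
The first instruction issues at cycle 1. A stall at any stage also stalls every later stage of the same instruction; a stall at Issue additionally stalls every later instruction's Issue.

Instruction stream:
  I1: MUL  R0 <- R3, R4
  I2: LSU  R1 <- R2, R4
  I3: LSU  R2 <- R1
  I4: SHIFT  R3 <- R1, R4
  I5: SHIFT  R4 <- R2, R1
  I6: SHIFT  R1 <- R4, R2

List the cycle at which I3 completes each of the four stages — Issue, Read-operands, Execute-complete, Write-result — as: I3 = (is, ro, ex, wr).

I3 = (6, 7, 8, 9)

c1: I1→MUL
c2: I1 RO, I2→LSU
c3: I2 RO
c4: I2 EX
c5: I2 WR R1
c6: I3→LSU
c7: I3 RO, I4→SHIFT
c8: I1 EX, I3 EX, I4 RO
c9: I1 WR R0, I3 WR R2, I4 EX
c10: I4 WR R3
c11: I5→SHIFT
c12: I5 RO
c13: I5 EX
c14: I5 WR R4
c15: I6→SHIFT
c16: I6 RO
c17: I6 EX
c18: I6 WR R1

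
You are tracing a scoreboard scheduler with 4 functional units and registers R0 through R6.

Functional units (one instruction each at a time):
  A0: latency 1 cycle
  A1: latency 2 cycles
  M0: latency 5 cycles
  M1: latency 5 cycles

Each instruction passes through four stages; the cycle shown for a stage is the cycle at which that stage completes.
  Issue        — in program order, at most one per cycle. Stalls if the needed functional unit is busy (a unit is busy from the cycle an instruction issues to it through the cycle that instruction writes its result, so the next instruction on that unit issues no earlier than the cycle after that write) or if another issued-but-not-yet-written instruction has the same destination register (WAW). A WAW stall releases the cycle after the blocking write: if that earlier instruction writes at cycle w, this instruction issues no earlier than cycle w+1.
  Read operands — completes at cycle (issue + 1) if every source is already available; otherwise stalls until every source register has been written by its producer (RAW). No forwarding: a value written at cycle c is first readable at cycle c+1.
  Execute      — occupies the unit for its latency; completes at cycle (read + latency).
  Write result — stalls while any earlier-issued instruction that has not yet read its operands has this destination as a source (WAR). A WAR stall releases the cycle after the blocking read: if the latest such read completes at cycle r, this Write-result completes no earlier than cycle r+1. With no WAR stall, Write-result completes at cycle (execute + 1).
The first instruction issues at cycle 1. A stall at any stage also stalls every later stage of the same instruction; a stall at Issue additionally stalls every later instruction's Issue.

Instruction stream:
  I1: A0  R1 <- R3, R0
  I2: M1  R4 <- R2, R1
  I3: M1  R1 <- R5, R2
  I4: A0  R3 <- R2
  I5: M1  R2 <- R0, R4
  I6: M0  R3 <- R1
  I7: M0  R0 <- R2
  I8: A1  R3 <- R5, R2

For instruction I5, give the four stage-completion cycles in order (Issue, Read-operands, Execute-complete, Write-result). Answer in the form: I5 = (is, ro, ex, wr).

I5 = (20, 21, 26, 27)

cycle 1: I1 issues→A0
cycle 2: I1 reads · I2 issues→M1
cycle 3: I1 exec-done
cycle 4: I1 writes R1
cycle 5: I2 reads
cycle 10: I2 exec-done
cycle 11: I2 writes R4
cycle 12: I3 issues→M1
cycle 13: I3 reads · I4 issues→A0
cycle 14: I4 reads
cycle 15: I4 exec-done
cycle 16: I4 writes R3
cycle 18: I3 exec-done
cycle 19: I3 writes R1
cycle 20: I5 issues→M1
cycle 21: I5 reads · I6 issues→M0
cycle 22: I6 reads
cycle 26: I5 exec-done
cycle 27: I5 writes R2 · I6 exec-done
cycle 28: I6 writes R3
cycle 29: I7 issues→M0
cycle 30: I7 reads · I8 issues→A1
cycle 31: I8 reads
cycle 33: I8 exec-done
cycle 34: I8 writes R3
cycle 35: I7 exec-done
cycle 36: I7 writes R0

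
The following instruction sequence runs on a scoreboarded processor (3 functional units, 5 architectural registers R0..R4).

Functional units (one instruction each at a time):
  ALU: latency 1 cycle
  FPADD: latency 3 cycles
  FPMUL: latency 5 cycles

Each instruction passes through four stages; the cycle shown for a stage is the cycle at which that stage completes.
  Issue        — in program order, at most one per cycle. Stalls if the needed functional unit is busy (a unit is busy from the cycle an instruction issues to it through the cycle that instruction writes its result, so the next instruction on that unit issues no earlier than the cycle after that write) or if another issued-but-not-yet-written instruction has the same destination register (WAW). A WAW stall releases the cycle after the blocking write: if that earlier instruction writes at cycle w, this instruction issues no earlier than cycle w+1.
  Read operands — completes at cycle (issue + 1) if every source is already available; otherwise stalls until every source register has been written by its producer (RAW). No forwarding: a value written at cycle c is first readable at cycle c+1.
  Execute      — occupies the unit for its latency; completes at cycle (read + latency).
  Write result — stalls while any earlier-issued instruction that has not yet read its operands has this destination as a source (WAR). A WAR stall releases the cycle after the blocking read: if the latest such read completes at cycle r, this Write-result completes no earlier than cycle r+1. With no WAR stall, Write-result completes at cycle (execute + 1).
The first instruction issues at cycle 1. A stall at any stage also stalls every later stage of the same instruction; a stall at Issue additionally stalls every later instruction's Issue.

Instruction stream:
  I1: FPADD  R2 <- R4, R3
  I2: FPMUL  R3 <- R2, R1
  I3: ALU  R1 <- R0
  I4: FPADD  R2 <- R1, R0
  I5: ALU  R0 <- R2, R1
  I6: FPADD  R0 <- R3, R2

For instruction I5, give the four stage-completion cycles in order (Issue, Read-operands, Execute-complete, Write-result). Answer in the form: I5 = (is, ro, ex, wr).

c1: issue I1 (FPADD)
c2: I1 read-ops · issue I2 (FPMUL)
c3: issue I3 (ALU)
c4: I3 read-ops
c5: I1 finished on FPADD · I3 finished on ALU
c6: I1→R2
c7: I2 read-ops · issue I4 (FPADD)
c8: I3→R1
c9: I4 read-ops · issue I5 (ALU)
c12: I2 finished on FPMUL · I4 finished on FPADD
c13: I2→R3 · I4→R2
c14: I5 read-ops
c15: I5 finished on ALU
c16: I5→R0
c17: issue I6 (FPADD)
c18: I6 read-ops
c21: I6 finished on FPADD
c22: I6→R0

I5 = (9, 14, 15, 16)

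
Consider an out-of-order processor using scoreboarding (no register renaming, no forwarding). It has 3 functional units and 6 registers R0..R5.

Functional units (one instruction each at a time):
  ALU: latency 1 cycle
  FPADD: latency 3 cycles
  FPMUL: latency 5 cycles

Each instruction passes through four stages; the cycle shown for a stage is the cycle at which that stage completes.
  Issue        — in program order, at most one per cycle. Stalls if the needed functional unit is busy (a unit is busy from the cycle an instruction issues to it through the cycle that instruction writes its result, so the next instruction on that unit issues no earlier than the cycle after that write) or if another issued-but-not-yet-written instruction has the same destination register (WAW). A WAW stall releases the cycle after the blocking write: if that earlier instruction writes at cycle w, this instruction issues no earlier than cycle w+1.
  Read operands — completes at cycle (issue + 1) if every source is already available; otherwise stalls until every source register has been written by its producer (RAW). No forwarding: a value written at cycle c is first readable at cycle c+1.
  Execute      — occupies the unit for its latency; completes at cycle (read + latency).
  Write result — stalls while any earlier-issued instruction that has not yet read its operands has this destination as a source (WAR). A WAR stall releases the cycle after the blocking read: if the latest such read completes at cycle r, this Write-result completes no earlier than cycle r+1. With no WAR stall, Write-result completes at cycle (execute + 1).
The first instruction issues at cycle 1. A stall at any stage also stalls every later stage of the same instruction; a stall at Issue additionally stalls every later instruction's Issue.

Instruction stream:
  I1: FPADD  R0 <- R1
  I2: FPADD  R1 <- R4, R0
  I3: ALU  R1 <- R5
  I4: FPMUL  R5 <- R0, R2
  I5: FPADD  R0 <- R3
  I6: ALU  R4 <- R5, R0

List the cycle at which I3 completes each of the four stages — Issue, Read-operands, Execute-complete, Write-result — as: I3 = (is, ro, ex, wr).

t=1  I1→FPADD
t=2  I1 RO
t=5  I1 EX
t=6  I1 WR R0
t=7  I2→FPADD
t=8  I2 RO
t=11  I2 EX
t=12  I2 WR R1
t=13  I3→ALU
t=14  I3 RO | I4→FPMUL
t=15  I3 EX | I4 RO | I5→FPADD
t=16  I3 WR R1 | I5 RO
t=17  I6→ALU
t=19  I5 EX
t=20  I4 EX | I5 WR R0
t=21  I4 WR R5
t=22  I6 RO
t=23  I6 EX
t=24  I6 WR R4

I3 = (13, 14, 15, 16)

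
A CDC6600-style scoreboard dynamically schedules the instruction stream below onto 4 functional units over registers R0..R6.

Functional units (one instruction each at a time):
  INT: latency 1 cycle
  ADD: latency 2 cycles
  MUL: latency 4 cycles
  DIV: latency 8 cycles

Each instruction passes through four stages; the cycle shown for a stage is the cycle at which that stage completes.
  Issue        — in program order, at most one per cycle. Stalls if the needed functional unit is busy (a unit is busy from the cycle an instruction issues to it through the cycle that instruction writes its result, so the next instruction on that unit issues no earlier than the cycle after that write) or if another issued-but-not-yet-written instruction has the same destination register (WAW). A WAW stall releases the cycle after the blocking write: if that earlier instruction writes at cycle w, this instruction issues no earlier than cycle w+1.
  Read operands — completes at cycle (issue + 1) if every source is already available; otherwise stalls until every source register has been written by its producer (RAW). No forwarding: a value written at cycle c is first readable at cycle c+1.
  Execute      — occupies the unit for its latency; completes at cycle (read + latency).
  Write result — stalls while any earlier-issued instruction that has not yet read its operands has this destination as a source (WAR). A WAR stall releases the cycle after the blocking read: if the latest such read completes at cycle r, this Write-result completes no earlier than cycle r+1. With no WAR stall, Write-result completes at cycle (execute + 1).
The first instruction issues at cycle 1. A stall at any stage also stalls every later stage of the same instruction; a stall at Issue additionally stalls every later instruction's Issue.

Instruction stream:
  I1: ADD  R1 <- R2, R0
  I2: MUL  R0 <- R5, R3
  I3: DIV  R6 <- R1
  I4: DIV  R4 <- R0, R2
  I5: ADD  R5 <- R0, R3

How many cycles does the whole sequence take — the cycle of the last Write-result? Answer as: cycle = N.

cycle = 26

[I1] 1/2/4/5
[I2] 2/3/7/8
[I3] 3/6/14/15  (RAW R1: wait I1 write@5)
[I4] 16/17/25/26  (struct: DIV busy until I3 writes@15)
[I5] 17/18/20/21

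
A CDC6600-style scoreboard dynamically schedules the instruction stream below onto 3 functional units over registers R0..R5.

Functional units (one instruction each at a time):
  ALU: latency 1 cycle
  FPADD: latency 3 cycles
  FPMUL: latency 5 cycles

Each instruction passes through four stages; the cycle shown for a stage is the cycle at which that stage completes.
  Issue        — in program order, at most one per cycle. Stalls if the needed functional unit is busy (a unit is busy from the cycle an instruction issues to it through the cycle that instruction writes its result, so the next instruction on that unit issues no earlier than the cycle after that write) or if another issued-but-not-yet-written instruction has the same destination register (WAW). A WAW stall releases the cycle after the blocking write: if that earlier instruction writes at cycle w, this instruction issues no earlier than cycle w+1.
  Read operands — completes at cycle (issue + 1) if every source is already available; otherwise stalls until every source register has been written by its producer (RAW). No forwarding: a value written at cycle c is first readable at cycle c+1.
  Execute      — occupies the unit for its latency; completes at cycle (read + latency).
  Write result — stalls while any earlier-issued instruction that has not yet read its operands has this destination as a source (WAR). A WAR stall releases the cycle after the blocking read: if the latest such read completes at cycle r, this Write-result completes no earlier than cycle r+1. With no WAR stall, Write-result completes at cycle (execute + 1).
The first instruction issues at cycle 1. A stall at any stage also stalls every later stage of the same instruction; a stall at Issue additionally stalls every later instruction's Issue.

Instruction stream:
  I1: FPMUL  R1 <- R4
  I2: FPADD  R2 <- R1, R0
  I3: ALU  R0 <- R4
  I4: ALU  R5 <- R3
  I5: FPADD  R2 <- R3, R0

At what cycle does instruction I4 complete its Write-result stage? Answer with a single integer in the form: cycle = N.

cycle 1: I1 issues→FPMUL
cycle 2: I1 reads, I2 issues→FPADD
cycle 3: I3 issues→ALU
cycle 4: I3 reads
cycle 5: I3 exec-done
cycle 7: I1 exec-done
cycle 8: I1 writes R1
cycle 9: I2 reads
cycle 10: I3 writes R0
cycle 11: I4 issues→ALU
cycle 12: I2 exec-done, I4 reads
cycle 13: I2 writes R2, I4 exec-done
cycle 14: I4 writes R5, I5 issues→FPADD
cycle 15: I5 reads
cycle 18: I5 exec-done
cycle 19: I5 writes R2

cycle = 14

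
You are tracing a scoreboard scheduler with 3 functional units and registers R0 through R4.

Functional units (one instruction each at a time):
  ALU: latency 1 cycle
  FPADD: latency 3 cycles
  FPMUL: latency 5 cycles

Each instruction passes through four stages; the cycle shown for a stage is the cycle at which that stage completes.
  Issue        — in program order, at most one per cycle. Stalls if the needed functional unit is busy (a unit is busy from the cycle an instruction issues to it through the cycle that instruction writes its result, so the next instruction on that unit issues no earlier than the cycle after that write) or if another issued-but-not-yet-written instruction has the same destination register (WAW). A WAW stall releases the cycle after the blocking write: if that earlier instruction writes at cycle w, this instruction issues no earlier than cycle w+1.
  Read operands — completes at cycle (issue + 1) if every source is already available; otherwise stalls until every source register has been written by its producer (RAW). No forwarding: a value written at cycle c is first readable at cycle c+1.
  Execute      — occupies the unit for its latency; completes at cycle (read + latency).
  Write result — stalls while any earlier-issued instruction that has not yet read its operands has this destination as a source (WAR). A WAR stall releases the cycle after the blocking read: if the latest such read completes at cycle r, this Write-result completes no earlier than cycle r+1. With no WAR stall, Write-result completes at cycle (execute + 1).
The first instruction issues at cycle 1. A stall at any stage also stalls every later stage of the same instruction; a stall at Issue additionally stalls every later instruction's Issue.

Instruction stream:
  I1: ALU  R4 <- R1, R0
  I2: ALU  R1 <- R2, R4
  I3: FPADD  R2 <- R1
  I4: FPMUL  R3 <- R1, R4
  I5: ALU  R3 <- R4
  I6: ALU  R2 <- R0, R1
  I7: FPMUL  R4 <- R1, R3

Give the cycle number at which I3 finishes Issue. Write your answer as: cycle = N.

c1: issue I1 (ALU)
c2: I1 read-ops
c3: I1 finished on ALU
c4: I1→R4
c5: issue I2 (ALU)
c6: I2 read-ops · issue I3 (FPADD)
c7: I2 finished on ALU · issue I4 (FPMUL)
c8: I2→R1
c9: I3 read-ops · I4 read-ops
c12: I3 finished on FPADD
c13: I3→R2
c14: I4 finished on FPMUL
c15: I4→R3
c16: issue I5 (ALU)
c17: I5 read-ops
c18: I5 finished on ALU
c19: I5→R3
c20: issue I6 (ALU)
c21: I6 read-ops · issue I7 (FPMUL)
c22: I6 finished on ALU · I7 read-ops
c23: I6→R2
c27: I7 finished on FPMUL
c28: I7→R4

cycle = 6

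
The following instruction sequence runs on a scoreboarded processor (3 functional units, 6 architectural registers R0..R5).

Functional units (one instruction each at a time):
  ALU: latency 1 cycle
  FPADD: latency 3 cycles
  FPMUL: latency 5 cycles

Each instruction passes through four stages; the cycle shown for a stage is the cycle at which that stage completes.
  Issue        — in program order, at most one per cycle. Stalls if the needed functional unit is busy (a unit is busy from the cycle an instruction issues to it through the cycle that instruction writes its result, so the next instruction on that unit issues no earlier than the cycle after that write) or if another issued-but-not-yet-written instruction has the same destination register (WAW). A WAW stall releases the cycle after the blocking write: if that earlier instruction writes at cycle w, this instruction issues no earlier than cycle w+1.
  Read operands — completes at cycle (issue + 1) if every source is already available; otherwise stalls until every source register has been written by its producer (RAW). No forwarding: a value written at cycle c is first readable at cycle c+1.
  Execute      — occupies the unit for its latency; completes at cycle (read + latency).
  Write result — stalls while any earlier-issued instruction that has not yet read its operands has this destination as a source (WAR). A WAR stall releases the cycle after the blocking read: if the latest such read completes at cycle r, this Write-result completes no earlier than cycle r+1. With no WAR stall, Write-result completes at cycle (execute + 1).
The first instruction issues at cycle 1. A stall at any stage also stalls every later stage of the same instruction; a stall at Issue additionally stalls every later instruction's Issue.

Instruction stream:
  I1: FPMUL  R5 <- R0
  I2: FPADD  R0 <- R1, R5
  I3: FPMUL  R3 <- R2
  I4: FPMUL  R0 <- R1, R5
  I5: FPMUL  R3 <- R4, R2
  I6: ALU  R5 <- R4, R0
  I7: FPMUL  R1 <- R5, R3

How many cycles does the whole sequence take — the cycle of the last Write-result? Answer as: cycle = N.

I1 -> (1, 2, 7, 8)
I2 -> (2, 9, 12, 13)  // RAW R5: wait I1 write@8
I3 -> (9, 10, 15, 16)  // struct: FPMUL busy until I1 writes@8
I4 -> (17, 18, 23, 24)  // struct: FPMUL busy until I3 writes@16
I5 -> (25, 26, 31, 32)  // struct: FPMUL busy until I4 writes@24
I6 -> (26, 27, 28, 29)
I7 -> (33, 34, 39, 40)  // struct: FPMUL busy until I5 writes@32

cycle = 40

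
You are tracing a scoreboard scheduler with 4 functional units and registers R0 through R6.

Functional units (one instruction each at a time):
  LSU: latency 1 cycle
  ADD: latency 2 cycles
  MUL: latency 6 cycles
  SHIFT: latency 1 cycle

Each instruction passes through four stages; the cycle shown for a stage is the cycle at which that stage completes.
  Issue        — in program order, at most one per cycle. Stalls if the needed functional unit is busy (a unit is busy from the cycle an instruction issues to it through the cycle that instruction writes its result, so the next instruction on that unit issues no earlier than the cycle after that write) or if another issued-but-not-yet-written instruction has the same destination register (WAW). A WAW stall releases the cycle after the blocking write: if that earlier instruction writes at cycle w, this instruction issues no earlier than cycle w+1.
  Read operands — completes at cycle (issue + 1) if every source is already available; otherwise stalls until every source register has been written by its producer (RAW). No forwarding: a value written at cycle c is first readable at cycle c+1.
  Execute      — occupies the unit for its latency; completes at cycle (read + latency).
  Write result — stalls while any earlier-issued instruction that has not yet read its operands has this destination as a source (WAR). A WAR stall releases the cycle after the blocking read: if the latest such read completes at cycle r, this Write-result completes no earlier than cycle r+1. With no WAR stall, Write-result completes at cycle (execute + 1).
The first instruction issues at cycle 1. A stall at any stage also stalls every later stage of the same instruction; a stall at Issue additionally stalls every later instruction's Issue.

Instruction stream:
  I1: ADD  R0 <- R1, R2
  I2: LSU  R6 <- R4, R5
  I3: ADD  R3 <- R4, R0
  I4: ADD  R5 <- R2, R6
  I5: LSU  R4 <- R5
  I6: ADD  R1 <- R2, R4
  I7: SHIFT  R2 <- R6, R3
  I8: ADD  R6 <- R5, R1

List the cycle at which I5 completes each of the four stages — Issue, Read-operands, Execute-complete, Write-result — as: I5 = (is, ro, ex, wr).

1) issue 1, read 2, done 4, write 5
2) issue 2, read 3, done 4, write 5
3) issue 6, read 7, done 9, write 10  <struct: ADD busy until I1 writes@5>
4) issue 11, read 12, done 14, write 15  <struct: ADD busy until I3 writes@10>
5) issue 12, read 16, done 17, write 18  <RAW R5: wait I4 write@15>
6) issue 16, read 19, done 21, write 22  <struct: ADD busy until I4 writes@15 / RAW R4: wait I5 write@18>
7) issue 17, read 18, done 19, write 20
8) issue 23, read 24, done 26, write 27  <struct: ADD busy until I6 writes@22>

I5 = (12, 16, 17, 18)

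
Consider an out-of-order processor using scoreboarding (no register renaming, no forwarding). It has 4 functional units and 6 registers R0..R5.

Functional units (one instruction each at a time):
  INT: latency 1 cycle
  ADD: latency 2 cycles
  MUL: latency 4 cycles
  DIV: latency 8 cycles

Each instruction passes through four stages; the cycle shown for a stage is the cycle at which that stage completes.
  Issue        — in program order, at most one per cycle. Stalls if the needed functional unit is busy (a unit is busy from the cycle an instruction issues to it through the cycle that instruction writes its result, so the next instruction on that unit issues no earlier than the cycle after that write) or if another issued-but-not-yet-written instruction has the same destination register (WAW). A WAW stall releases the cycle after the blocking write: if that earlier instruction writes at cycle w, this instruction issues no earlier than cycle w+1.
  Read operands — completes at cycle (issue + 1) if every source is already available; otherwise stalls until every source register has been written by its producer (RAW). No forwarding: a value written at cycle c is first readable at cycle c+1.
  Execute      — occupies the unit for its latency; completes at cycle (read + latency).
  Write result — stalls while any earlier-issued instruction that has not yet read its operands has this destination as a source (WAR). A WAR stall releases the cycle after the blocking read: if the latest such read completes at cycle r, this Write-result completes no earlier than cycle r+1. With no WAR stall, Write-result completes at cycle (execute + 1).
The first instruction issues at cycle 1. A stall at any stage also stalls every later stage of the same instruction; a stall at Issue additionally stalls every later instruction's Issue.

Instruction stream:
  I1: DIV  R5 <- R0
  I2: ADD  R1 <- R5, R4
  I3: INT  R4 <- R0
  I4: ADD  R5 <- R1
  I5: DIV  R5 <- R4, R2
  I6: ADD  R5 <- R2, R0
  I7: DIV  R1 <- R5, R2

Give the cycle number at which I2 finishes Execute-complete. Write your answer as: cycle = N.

cycle = 14

I1  is:1  ro:2  ex:10  wr:11
I2  is:2  ro:12  ex:14  wr:15  — RAW R5: wait I1 write@11
I3  is:3  ro:4  ex:5  wr:13  — WAR R4: wait I2 read@12
I4  is:16  ro:17  ex:19  wr:20  — struct: ADD busy until I2 writes@15
I5  is:21  ro:22  ex:30  wr:31  — WAW R5: wait I4 write@20
I6  is:32  ro:33  ex:35  wr:36  — WAW R5: wait I5 write@31
I7  is:33  ro:37  ex:45  wr:46  — RAW R5: wait I6 write@36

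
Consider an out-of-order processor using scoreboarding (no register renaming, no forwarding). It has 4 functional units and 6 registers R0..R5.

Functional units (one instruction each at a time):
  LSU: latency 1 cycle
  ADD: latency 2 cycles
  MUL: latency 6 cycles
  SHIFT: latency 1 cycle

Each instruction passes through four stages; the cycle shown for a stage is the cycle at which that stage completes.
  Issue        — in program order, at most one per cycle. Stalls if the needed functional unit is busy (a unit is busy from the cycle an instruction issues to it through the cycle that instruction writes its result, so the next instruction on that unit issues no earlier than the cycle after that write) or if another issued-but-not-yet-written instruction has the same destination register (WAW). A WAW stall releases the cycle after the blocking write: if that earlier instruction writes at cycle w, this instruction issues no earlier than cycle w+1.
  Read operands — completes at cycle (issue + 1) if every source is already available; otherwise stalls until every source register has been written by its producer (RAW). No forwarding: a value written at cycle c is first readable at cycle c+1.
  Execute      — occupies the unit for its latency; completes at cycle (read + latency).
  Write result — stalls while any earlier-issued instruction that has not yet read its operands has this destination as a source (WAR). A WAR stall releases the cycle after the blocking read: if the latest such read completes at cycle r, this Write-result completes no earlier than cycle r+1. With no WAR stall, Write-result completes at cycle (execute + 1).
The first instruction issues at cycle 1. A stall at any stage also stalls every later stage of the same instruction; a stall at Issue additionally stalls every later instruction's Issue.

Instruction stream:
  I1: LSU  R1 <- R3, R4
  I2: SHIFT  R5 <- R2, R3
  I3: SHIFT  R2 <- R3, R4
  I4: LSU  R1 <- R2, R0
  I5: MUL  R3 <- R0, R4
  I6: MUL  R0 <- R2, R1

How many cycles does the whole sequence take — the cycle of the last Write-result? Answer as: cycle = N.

I1  is:1  ro:2  ex:3  wr:4
I2  is:2  ro:3  ex:4  wr:5
I3  is:6  ro:7  ex:8  wr:9  — struct: SHIFT busy until I2 writes@5
I4  is:7  ro:10  ex:11  wr:12  — RAW R2: wait I3 write@9
I5  is:8  ro:9  ex:15  wr:16
I6  is:17  ro:18  ex:24  wr:25  — struct: MUL busy until I5 writes@16

cycle = 25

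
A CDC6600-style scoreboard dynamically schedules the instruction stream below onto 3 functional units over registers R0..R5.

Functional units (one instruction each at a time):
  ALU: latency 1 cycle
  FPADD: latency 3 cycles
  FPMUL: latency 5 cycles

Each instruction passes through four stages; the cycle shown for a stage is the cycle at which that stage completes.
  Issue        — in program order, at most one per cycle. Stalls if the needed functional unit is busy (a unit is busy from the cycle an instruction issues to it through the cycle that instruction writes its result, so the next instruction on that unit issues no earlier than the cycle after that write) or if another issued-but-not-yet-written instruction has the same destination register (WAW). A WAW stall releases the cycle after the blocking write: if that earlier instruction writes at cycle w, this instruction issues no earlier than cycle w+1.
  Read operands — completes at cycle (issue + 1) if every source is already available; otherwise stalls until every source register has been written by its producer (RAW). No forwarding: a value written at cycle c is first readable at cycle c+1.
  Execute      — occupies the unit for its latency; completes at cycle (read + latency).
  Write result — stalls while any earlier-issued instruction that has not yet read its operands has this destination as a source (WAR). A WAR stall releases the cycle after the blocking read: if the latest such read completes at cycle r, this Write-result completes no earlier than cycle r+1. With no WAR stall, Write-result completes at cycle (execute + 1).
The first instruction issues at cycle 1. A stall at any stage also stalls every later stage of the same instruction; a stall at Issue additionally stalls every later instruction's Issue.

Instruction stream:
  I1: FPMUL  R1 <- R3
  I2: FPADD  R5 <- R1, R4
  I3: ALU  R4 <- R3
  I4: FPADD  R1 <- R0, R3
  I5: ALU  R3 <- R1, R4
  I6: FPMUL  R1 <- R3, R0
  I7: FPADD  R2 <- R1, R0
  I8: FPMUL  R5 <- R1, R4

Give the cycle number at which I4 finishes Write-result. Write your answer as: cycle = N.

cycle = 19

I1  is:1  ro:2  ex:7  wr:8
I2  is:2  ro:9  ex:12  wr:13  — RAW R1: wait I1 write@8
I3  is:3  ro:4  ex:5  wr:10  — WAR R4: wait I2 read@9
I4  is:14  ro:15  ex:18  wr:19  — struct: FPADD busy until I2 writes@13
I5  is:15  ro:20  ex:21  wr:22  — RAW R1: wait I4 write@19
I6  is:20  ro:23  ex:28  wr:29  — WAW R1: wait I4 write@19, RAW R3: wait I5 write@22
I7  is:21  ro:30  ex:33  wr:34  — RAW R1: wait I6 write@29
I8  is:30  ro:31  ex:36  wr:37  — struct: FPMUL busy until I6 writes@29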